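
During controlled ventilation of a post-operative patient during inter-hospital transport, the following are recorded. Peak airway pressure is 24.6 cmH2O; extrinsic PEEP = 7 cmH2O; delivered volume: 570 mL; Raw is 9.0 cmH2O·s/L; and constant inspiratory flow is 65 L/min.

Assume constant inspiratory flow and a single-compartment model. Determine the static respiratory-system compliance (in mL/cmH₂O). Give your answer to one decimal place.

72.6

Flow: 65 L/min ÷ 60 = 1.0833 L/s.
Equation of motion (constant flow): PIP = Vt/C + R·V̇ + PEEP.
Vt/C = PIP − R·V̇ − PEEP = 24.6 − 9.0×1.0833 − 7 = 24.6 − 9.75 − 7 = 7.85 cmH2O.
C = Vt / 7.85 = 570 / 7.85 = 72.611 mL/cmH2O.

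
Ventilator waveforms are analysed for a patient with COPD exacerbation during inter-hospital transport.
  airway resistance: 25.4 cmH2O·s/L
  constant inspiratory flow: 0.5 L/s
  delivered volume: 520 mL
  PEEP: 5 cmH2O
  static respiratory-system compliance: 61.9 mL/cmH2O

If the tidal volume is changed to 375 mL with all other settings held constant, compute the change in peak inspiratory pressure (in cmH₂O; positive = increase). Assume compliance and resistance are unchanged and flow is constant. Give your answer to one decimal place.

-2.3

PIP = Vt/C + R·V̇ + PEEP (constant-flow equation of motion).
Only the elastic term changes: ΔPIP = ΔVt / C = (375 − 520) / 61.9 = -2.342 cmH2O.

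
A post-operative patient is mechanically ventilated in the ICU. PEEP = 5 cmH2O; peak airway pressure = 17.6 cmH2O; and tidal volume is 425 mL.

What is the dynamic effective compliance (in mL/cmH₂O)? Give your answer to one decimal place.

Dynamic compliance = Vt / (PIP − PEEP) = 425 / (17.6 − 5) = 425 / 12.6 = 33.73 mL/cmH2O.

33.7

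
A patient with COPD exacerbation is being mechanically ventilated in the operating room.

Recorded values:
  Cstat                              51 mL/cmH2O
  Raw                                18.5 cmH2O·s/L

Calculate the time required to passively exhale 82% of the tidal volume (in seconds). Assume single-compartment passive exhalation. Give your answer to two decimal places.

τ = R × C = 18.5 × 51 mL/cmH2O = 18.5 × 0.051 L/cmH2O = 0.9435 s.
Exhaled fraction f = 1 − e^(−t/τ) → t = −τ·ln(1 − f) = −0.9435·ln(0.18) = 1.618 s.

1.62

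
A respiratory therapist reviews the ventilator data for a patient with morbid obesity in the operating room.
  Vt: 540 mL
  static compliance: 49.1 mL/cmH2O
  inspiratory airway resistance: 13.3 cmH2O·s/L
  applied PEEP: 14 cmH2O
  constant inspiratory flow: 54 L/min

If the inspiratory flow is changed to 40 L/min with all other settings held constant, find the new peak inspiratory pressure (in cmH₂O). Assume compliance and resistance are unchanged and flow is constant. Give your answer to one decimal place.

33.9

Flow: 54 L/min ÷ 60 = 0.9 L/s.
New flow: 40 L/min ÷ 60 = 0.6667 L/s.
PIP = Vt/C + R·V̇ + PEEP (constant-flow equation of motion).
Only the resistive term changes: ΔPIP = R × ΔV̇ = 13.3 × (0.6667 − 0.9) = 13.3 × -0.2333 = -3.103 cmH2O.
Original PIP = 540/49.1 + 13.3×0.9 + 14 = 36.968 cmH2O; new PIP = 36.968 + (-3.103) = 33.865 cmH2O.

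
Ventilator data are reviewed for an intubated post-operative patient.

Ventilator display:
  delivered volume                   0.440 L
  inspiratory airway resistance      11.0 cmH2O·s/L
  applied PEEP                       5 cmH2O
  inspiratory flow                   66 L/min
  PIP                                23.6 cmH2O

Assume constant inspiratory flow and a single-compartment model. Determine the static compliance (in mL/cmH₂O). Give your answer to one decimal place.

Flow: 66 L/min ÷ 60 = 1.1 L/s.
Equation of motion (constant flow): PIP = Vt/C + R·V̇ + PEEP.
Vt/C = PIP − R·V̇ − PEEP = 23.6 − 11.0×1.1 − 5 = 23.6 − 12.1 − 5 = 6.5 cmH2O.
C = Vt / 6.5 = 440 / 6.5 = 67.692 mL/cmH2O.

67.7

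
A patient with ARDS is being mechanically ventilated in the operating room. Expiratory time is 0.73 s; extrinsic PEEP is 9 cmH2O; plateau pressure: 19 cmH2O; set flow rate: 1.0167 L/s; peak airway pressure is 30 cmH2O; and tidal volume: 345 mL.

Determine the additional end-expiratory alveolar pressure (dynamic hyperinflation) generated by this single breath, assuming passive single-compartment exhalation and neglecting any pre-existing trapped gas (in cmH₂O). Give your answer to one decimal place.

1.4

R = (PIP − Pplat)/V̇ = (30 − 19) / 1.0167 = 11.0/1.0167 = 10.819 cmH2O·s/L.
C = Vt/(Pplat − PEEP) = 345.0 / (19 − 9) = 345.0/10.0 = 34.5 mL/cmH2O.
τ = R × C = 10.819 × 0.0345 L/cmH2O = 0.3733 s.
Fraction remaining = e^(−Te/τ) = e^(−0.73/0.3733) = 0.1415; trapped volume = 345.0 × 0.1415 = 48.818 mL.
Additional alveolar pressure from trapping ≈ V_trapped / C = 48.818 / 34.5 = 1.415 cmH2O.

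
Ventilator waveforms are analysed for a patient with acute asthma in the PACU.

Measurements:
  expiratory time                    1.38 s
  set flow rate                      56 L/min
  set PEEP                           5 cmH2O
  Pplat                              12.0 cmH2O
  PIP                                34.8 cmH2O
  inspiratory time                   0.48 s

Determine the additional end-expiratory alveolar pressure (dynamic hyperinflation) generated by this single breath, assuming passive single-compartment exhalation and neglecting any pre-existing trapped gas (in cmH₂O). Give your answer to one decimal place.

Flow: 56 L/min ÷ 60 = 0.9333 L/s.
Vt = flow × Ti = 0.9333 L/s × 0.48 s × 1000 mL/L = 447.98 mL.
R = (PIP − Pplat)/V̇ = (34.8 − 12.0) / 0.9333 = 22.8/0.9333 = 24.429 cmH2O·s/L.
C = Vt/(Pplat − PEEP) = 447.98 / (12.0 − 5) = 447.98/7.0 = 63.997 mL/cmH2O.
τ = R × C = 24.429 × 0.064 L/cmH2O = 1.563 s.
Fraction remaining = e^(−Te/τ) = e^(−1.38/1.563) = 0.4136; trapped volume = 447.98 × 0.4136 = 185.28 mL.
Additional alveolar pressure from trapping ≈ V_trapped / C = 185.28 / 63.997 = 2.895 cmH2O.

2.9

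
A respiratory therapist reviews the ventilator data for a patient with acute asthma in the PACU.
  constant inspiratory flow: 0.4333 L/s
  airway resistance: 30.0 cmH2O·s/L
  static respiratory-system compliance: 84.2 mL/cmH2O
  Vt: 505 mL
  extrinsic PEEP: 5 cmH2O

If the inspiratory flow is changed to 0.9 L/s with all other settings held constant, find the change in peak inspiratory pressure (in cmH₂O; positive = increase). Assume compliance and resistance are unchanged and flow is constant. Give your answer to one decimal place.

PIP = Vt/C + R·V̇ + PEEP (constant-flow equation of motion).
Only the resistive term changes: ΔPIP = R × ΔV̇ = 30.0 × (0.9 − 0.4333) = 30.0 × 0.4667 = 14.001 cmH2O.

14.0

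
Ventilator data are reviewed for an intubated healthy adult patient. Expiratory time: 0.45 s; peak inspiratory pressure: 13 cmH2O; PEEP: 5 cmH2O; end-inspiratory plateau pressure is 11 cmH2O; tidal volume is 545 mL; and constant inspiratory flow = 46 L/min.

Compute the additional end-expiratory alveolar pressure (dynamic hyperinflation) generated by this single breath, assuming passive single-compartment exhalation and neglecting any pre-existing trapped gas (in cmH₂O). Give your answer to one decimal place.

0.9

Flow: 46 L/min ÷ 60 = 0.7667 L/s.
R = (PIP − Pplat)/V̇ = (13 − 11) / 0.7667 = 2.0/0.7667 = 2.609 cmH2O·s/L.
C = Vt/(Pplat − PEEP) = 545.0 / (11 − 5) = 545.0/6.0 = 90.833 mL/cmH2O.
τ = R × C = 2.609 × 0.09083 L/cmH2O = 0.237 s.
Fraction remaining = e^(−Te/τ) = e^(−0.45/0.237) = 0.1498; trapped volume = 545.0 × 0.1498 = 81.641 mL.
Additional alveolar pressure from trapping ≈ V_trapped / C = 81.641 / 90.833 = 0.8988 cmH2O.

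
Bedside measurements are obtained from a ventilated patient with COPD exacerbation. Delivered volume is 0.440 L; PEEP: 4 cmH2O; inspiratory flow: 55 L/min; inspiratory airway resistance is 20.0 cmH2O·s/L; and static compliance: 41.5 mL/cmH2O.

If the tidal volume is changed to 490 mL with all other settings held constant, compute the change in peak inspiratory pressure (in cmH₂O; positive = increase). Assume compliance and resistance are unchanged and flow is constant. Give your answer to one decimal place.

1.2

PIP = Vt/C + R·V̇ + PEEP (constant-flow equation of motion).
Only the elastic term changes: ΔPIP = ΔVt / C = (490 − 440) / 41.5 = 1.205 cmH2O.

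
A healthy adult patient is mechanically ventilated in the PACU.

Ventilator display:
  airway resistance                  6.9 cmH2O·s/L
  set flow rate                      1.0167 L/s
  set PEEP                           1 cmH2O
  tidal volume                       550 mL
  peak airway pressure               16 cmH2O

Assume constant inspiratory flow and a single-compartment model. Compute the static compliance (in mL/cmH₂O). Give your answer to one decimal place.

Equation of motion (constant flow): PIP = Vt/C + R·V̇ + PEEP.
Vt/C = PIP − R·V̇ − PEEP = 16 − 6.9×1.0167 − 1 = 16 − 7.015 − 1 = 7.985 cmH2O.
C = Vt / 7.985 = 550 / 7.985 = 68.879 mL/cmH2O.

68.9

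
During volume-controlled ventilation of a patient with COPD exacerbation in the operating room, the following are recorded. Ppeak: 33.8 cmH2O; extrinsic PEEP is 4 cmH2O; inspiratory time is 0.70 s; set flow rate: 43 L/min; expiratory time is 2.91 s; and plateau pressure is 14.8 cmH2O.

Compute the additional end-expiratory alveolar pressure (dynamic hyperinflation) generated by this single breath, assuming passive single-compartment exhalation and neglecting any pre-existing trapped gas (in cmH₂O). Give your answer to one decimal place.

1.0

Flow: 43 L/min ÷ 60 = 0.7167 L/s.
Vt = flow × Ti = 0.7167 L/s × 0.70 s × 1000 mL/L = 501.69 mL.
R = (PIP − Pplat)/V̇ = (33.8 − 14.8) / 0.7167 = 19.0/0.7167 = 26.51 cmH2O·s/L.
C = Vt/(Pplat − PEEP) = 501.69 / (14.8 − 4) = 501.69/10.8 = 46.453 mL/cmH2O.
τ = R × C = 26.51 × 0.04645 L/cmH2O = 1.231 s.
Fraction remaining = e^(−Te/τ) = e^(−2.91/1.231) = 0.09405; trapped volume = 501.69 × 0.09405 = 47.184 mL.
Additional alveolar pressure from trapping ≈ V_trapped / C = 47.184 / 46.453 = 1.016 cmH2O.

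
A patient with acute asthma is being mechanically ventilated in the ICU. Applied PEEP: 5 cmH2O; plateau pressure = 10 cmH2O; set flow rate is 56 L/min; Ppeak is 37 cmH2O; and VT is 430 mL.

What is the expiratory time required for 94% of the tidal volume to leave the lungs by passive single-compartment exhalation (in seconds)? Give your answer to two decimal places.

7.00

Flow: 56 L/min ÷ 60 = 0.9333 L/s.
R = (PIP − Pplat)/V̇ = (37 − 10) / 0.9333 = 27.0/0.9333 = 28.93 cmH2O·s/L.
C = Vt/(Pplat − PEEP) = 430.0 / (10 − 5) = 430.0/5.0 = 86.0 mL/cmH2O.
τ = R × C = 28.93 × 0.086 L/cmH2O = 2.488 s.
t = −τ·ln(1 − 0.94) = −2.488·ln(0.06) = 7.0 s.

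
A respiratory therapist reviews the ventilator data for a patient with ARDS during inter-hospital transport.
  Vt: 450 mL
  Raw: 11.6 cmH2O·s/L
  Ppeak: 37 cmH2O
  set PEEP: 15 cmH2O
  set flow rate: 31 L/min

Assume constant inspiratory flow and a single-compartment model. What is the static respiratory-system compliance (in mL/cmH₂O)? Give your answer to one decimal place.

28.1

Flow: 31 L/min ÷ 60 = 0.5167 L/s.
Equation of motion (constant flow): PIP = Vt/C + R·V̇ + PEEP.
Vt/C = PIP − R·V̇ − PEEP = 37 − 11.6×0.5167 − 15 = 37 − 5.994 − 15 = 16.006 cmH2O.
C = Vt / 16.006 = 450 / 16.006 = 28.114 mL/cmH2O.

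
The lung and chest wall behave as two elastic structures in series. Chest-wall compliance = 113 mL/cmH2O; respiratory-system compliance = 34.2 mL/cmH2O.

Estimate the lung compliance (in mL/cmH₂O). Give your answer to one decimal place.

49.0

1/CL = 1/Crs − 1/Ccw.
1/CL = 1/34.2 − 1/113 = 0.02039.
CL = 49.044 mL/cmH2O.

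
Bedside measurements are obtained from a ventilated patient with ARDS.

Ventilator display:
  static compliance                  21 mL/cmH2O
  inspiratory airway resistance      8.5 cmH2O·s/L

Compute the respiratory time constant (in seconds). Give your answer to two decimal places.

0.18

τ = R × C = 8.5 × 21 mL/cmH2O = 8.5 × 0.021 L/cmH2O = 0.1785 s.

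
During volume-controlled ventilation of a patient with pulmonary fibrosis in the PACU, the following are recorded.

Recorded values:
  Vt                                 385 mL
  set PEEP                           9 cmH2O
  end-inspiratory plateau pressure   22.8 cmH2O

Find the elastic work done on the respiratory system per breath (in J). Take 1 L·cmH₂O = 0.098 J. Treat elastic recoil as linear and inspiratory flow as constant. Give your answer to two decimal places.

0.26

Elastic work ≈ ½ × (Pplat − PEEP) × Vt = 0.5 × (22.8 − 9) × 0.385 L = 0.5 × 13.8 × 0.385 = 2.657 L·cmH2O.
× 0.098 J/(L·cmH2O) → 0.2604 J.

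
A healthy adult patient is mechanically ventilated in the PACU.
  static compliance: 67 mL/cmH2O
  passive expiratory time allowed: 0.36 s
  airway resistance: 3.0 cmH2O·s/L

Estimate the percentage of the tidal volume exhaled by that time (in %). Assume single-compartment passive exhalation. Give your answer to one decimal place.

τ = R × C = 3.0 × 67 mL/cmH2O = 3.0 × 0.067 L/cmH2O = 0.201 s.
Passive exhalation: V(t)/V₀ = e^(−t/τ) = e^(−0.36/0.201) = 0.1668.
Fraction exhaled = 1 − 0.1668 = 0.8332 → 83.32%.

83.3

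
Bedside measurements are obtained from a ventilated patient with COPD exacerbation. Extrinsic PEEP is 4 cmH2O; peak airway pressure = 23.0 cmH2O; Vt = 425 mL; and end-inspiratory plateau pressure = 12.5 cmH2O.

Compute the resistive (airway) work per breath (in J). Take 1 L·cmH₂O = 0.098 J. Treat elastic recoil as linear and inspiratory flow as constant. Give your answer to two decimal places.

0.44

With constant inspiratory flow the resistive pressure is constant at PIP − Pplat = 23.0 − 12.5 = 10.5 cmH2O, so resistive work = 10.5 × 0.425 = 4.463 L·cmH2O.
× 0.098 J/(L·cmH2O) → 0.4374 J.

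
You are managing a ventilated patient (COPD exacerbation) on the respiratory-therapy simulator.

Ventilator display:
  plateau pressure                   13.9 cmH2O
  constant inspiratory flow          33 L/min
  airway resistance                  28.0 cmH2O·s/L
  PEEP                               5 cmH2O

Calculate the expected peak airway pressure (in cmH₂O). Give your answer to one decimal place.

Flow: 33 L/min ÷ 60 = 0.55 L/s.
PIP = Pplat + Raw × flow = 13.9 + 28.0 × 0.55 = 13.9 + 15.4 = 29.3 cmH2O.

29.3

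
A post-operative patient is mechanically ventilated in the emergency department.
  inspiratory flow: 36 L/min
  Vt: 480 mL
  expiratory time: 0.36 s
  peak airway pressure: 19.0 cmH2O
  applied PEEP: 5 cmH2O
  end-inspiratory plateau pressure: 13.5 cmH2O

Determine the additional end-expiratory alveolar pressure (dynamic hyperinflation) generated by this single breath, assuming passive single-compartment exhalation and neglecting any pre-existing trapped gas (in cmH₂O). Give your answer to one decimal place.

4.2

Flow: 36 L/min ÷ 60 = 0.6 L/s.
R = (PIP − Pplat)/V̇ = (19.0 − 13.5) / 0.6 = 5.5/0.6 = 9.167 cmH2O·s/L.
C = Vt/(Pplat − PEEP) = 480.0 / (13.5 − 5) = 480.0/8.5 = 56.471 mL/cmH2O.
τ = R × C = 9.167 × 0.05647 L/cmH2O = 0.5177 s.
Fraction remaining = e^(−Te/τ) = e^(−0.36/0.5177) = 0.4989; trapped volume = 480.0 × 0.4989 = 239.47 mL.
Additional alveolar pressure from trapping ≈ V_trapped / C = 239.47 / 56.471 = 4.241 cmH2O.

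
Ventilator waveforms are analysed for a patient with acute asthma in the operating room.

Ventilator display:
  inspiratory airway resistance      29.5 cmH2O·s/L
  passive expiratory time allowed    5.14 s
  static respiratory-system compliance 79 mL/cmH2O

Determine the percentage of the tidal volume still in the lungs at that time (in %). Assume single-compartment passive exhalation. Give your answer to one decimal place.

11.0

τ = R × C = 29.5 × 79 mL/cmH2O = 29.5 × 0.079 L/cmH2O = 2.331 s.
Passive exhalation: V(t)/V₀ = e^(−t/τ) = e^(−5.14/2.331) = 0.1102.
Fraction remaining = 0.1102 → 11.02%.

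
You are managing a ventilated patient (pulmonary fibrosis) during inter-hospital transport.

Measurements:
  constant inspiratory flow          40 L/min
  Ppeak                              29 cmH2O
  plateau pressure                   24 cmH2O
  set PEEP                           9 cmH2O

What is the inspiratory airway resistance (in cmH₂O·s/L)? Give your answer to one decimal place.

7.5

Flow: 40 L/min ÷ 60 = 0.6667 L/s.
Raw = (PIP − Pplat) / flow = (29 − 24) / 0.6667 = 5.0 / 0.6667 = 7.5 cmH2O·s/L.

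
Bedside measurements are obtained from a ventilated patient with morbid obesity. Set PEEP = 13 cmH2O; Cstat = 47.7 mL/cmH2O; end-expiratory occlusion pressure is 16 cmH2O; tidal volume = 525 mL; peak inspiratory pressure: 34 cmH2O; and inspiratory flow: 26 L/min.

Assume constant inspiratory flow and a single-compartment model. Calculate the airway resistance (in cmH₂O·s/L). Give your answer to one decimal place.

16.1

Flow: 26 L/min ÷ 60 = 0.4333 L/s.
Total PEEP = 16 cmH2O (set 13 + intrinsic 3); this is the baseline alveolar pressure.
Equation of motion (constant flow): PIP = Vt/C + R·V̇ + PEEP.
R·V̇ = PIP − Vt/C − PEEP = 34 − 525/47.7 − 16 = 34 − 11.006 − 16 = 6.994 cmH2O.
R = 6.994 / 0.4333 = 16.141 cmH2O·s/L.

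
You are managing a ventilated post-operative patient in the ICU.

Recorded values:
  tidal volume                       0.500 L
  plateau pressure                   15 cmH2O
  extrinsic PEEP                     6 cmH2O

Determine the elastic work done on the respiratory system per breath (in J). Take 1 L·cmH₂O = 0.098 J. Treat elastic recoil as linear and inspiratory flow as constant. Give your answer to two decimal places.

Elastic work ≈ ½ × (Pplat − PEEP) × Vt = 0.5 × (15 − 6) × 0.500 L = 0.5 × 9.0 × 0.500 = 2.25 L·cmH2O.
× 0.098 J/(L·cmH2O) → 0.2205 J.

0.22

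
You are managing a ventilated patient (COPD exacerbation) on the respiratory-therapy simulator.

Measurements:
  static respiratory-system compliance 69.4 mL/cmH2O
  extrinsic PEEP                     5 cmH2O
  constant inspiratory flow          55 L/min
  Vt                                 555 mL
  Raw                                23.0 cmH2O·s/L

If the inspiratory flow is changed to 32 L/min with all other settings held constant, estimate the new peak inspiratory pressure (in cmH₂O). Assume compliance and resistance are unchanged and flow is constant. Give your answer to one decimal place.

Flow: 55 L/min ÷ 60 = 0.9167 L/s.
New flow: 32 L/min ÷ 60 = 0.5333 L/s.
PIP = Vt/C + R·V̇ + PEEP (constant-flow equation of motion).
Only the resistive term changes: ΔPIP = R × ΔV̇ = 23.0 × (0.5333 − 0.9167) = 23.0 × -0.3834 = -8.818 cmH2O.
Original PIP = 555/69.4 + 23.0×0.9167 + 5 = 34.081 cmH2O; new PIP = 34.081 + (-8.818) = 25.263 cmH2O.

25.3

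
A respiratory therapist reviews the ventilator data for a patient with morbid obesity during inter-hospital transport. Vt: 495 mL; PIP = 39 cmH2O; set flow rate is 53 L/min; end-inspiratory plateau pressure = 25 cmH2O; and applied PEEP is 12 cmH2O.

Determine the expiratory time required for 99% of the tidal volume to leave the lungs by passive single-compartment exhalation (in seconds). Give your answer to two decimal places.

2.78

Flow: 53 L/min ÷ 60 = 0.8833 L/s.
R = (PIP − Pplat)/V̇ = (39 − 25) / 0.8833 = 14.0/0.8833 = 15.85 cmH2O·s/L.
C = Vt/(Pplat − PEEP) = 495.0 / (25 − 12) = 495.0/13.0 = 38.077 mL/cmH2O.
τ = R × C = 15.85 × 0.03808 L/cmH2O = 0.6036 s.
t = −τ·ln(1 − 0.99) = −0.6036·ln(0.01) = 2.78 s.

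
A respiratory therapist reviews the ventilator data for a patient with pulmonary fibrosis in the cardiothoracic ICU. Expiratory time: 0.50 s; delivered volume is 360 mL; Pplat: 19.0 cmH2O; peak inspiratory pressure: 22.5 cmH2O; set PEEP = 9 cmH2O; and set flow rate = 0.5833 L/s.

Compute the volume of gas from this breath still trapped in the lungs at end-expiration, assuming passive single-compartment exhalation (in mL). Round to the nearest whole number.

36

R = (PIP − Pplat)/V̇ = (22.5 − 19.0) / 0.5833 = 3.5/0.5833 = 6.0 cmH2O·s/L.
C = Vt/(Pplat − PEEP) = 360.0 / (19.0 − 9) = 360.0/10.0 = 36.0 mL/cmH2O.
τ = R × C = 6.0 × 0.036 L/cmH2O = 0.216 s.
Fraction remaining = e^(−Te/τ) = e^(−0.50/0.216) = 0.09878.
Trapped volume = 360.0 × 0.09878 = 35.561 mL.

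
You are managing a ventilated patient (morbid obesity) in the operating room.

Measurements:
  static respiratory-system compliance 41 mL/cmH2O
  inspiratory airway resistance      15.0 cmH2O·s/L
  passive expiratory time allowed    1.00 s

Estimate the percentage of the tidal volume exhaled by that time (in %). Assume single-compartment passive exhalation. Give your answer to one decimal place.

80.3

τ = R × C = 15.0 × 41 mL/cmH2O = 15.0 × 0.041 L/cmH2O = 0.615 s.
Passive exhalation: V(t)/V₀ = e^(−t/τ) = e^(−1.00/0.615) = 0.1967.
Fraction exhaled = 1 − 0.1967 = 0.8033 → 80.33%.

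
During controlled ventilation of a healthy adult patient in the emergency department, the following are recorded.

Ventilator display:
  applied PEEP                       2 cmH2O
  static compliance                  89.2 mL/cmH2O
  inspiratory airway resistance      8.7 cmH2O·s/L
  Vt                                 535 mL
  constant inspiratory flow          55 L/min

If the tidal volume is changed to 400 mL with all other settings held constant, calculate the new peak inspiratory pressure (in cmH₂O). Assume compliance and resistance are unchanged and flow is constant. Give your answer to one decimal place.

Flow: 55 L/min ÷ 60 = 0.9167 L/s.
PIP = Vt/C + R·V̇ + PEEP (constant-flow equation of motion).
Only the elastic term changes: ΔPIP = ΔVt / C = (400 − 535) / 89.2 = -1.513 cmH2O.
Original PIP = 535/89.2 + 8.7×0.9167 + 2 = 15.973 cmH2O; new PIP = 15.973 + (-1.513) = 14.46 cmH2O.

14.5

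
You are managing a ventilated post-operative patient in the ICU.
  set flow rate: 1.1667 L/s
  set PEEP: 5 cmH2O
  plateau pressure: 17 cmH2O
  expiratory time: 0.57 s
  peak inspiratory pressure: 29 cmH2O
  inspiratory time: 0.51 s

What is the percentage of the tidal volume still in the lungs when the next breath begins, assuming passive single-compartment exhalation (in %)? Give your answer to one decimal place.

32.7

Vt = flow × Ti = 1.1667 L/s × 0.51 s × 1000 mL/L = 595.02 mL.
R = (PIP − Pplat)/V̇ = (29 − 17) / 1.1667 = 12.0/1.1667 = 10.285 cmH2O·s/L.
C = Vt/(Pplat − PEEP) = 595.02 / (17 − 5) = 595.02/12.0 = 49.585 mL/cmH2O.
τ = R × C = 10.285 × 0.04959 L/cmH2O = 0.51 s.
Fraction remaining at end-expiration = e^(−Te/τ) = e^(−0.57/0.51) = 0.327 → 32.7%.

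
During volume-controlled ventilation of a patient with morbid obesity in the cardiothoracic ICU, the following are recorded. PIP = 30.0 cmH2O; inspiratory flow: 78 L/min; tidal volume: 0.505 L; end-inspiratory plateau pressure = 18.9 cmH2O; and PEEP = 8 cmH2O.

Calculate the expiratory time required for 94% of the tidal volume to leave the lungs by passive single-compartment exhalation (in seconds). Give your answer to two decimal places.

1.11

Flow: 78 L/min ÷ 60 = 1.3 L/s.
R = (PIP − Pplat)/V̇ = (30.0 − 18.9) / 1.3 = 11.1/1.3 = 8.538 cmH2O·s/L.
C = Vt/(Pplat − PEEP) = 505.0 / (18.9 − 8) = 505.0/10.9 = 46.33 mL/cmH2O.
τ = R × C = 8.538 × 0.04633 L/cmH2O = 0.3956 s.
t = −τ·ln(1 − 0.94) = −0.3956·ln(0.06) = 1.113 s.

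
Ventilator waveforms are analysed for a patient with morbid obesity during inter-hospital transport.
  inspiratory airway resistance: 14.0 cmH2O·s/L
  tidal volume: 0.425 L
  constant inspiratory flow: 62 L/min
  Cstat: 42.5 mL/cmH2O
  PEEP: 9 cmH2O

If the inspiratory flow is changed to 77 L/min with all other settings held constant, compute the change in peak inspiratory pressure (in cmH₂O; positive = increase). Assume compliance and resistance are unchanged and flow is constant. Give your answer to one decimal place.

3.5

Flow: 62 L/min ÷ 60 = 1.0333 L/s.
New flow: 77 L/min ÷ 60 = 1.2833 L/s.
PIP = Vt/C + R·V̇ + PEEP (constant-flow equation of motion).
Only the resistive term changes: ΔPIP = R × ΔV̇ = 14.0 × (1.2833 − 1.0333) = 14.0 × 0.25 = 3.5 cmH2O.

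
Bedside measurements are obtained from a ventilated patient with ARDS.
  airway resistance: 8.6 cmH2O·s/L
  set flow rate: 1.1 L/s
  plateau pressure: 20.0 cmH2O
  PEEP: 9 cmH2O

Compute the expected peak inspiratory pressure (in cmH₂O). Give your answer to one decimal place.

PIP = Pplat + Raw × flow = 20.0 + 8.6 × 1.1 = 20.0 + 9.46 = 29.46 cmH2O.

29.5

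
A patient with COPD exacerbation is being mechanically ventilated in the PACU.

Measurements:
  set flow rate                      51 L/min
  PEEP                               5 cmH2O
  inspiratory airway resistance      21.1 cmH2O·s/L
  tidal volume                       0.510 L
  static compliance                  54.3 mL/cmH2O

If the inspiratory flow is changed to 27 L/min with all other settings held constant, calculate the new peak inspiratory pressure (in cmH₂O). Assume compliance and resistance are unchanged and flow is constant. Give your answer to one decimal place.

Flow: 51 L/min ÷ 60 = 0.85 L/s.
New flow: 27 L/min ÷ 60 = 0.45 L/s.
PIP = Vt/C + R·V̇ + PEEP (constant-flow equation of motion).
Only the resistive term changes: ΔPIP = R × ΔV̇ = 21.1 × (0.45 − 0.85) = 21.1 × -0.4 = -8.44 cmH2O.
Original PIP = 510/54.3 + 21.1×0.85 + 5 = 32.327 cmH2O; new PIP = 32.327 + (-8.44) = 23.887 cmH2O.

23.9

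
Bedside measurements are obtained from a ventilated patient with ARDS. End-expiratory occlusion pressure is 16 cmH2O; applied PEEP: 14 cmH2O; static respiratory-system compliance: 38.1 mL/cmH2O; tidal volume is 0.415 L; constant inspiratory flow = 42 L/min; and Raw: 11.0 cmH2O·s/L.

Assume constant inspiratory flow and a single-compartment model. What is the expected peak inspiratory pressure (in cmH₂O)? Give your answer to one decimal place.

34.6

Flow: 42 L/min ÷ 60 = 0.7 L/s.
Total PEEP = 16 cmH2O (set 14 + intrinsic 2); this is the baseline alveolar pressure.
Equation of motion (constant flow): PIP = Vt/C + R·V̇ + PEEP.
PIP = 415/38.1 + 11.0×0.7 + 16 = 10.892 + 7.7 + 16 = 34.592 cmH2O.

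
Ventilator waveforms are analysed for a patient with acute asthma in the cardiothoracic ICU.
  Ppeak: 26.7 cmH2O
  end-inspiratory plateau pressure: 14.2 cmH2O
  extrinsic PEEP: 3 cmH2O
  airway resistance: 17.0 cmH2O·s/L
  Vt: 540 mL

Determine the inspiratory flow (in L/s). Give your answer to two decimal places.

flow = (PIP − Pplat) / Raw = 12.5 / 17.0 = 0.7353 L/s.

0.74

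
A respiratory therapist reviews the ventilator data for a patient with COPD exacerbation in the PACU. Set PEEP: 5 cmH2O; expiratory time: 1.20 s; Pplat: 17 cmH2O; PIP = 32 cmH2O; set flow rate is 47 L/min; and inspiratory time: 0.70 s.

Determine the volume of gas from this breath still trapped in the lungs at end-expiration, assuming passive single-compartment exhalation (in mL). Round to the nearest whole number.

139

Flow: 47 L/min ÷ 60 = 0.7833 L/s.
Vt = flow × Ti = 0.7833 L/s × 0.70 s × 1000 mL/L = 548.31 mL.
R = (PIP − Pplat)/V̇ = (32 − 17) / 0.7833 = 15.0/0.7833 = 19.15 cmH2O·s/L.
C = Vt/(Pplat − PEEP) = 548.31 / (17 − 5) = 548.31/12.0 = 45.693 mL/cmH2O.
τ = R × C = 19.15 × 0.04569 L/cmH2O = 0.875 s.
Fraction remaining = e^(−Te/τ) = e^(−1.20/0.875) = 0.2537.
Trapped volume = 548.31 × 0.2537 = 139.11 mL.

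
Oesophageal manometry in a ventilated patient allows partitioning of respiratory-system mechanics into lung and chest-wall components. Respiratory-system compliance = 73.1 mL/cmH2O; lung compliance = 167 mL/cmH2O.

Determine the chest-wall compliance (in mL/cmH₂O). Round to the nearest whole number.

1/Ccw = 1/Crs − 1/CL.
1/Ccw = 1/73.1 − 1/167 = 0.007692.
Ccw = 130.01 mL/cmH2O.

130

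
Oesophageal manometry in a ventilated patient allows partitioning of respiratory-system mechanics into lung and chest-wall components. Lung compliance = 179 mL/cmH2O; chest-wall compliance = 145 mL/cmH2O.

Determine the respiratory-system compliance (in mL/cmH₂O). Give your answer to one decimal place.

80.1

Lung and chest wall are elastances in series: 1/Crs = 1/CL + 1/Ccw.
1/Crs = 1/179 + 1/145 = 0.01248.
Crs = 80.128 mL/cmH2O.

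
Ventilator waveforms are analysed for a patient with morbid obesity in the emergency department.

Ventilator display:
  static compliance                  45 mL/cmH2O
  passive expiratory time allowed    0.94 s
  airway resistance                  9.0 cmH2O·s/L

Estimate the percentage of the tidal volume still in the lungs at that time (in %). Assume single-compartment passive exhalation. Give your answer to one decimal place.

9.8

τ = R × C = 9.0 × 45 mL/cmH2O = 9.0 × 0.045 L/cmH2O = 0.405 s.
Passive exhalation: V(t)/V₀ = e^(−t/τ) = e^(−0.94/0.405) = 0.09818.
Fraction remaining = 0.09818 → 9.818%.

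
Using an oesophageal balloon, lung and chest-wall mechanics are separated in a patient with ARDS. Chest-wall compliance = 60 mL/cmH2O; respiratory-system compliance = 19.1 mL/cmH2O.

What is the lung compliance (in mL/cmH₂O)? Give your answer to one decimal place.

28.0

1/CL = 1/Crs − 1/Ccw.
1/CL = 1/19.1 − 1/60 = 0.03569.
CL = 28.019 mL/cmH2O.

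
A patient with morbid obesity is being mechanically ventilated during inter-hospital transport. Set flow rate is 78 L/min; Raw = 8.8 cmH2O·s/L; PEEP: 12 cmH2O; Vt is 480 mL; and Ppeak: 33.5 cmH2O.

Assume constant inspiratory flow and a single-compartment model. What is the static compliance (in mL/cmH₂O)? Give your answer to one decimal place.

47.7

Flow: 78 L/min ÷ 60 = 1.3 L/s.
Equation of motion (constant flow): PIP = Vt/C + R·V̇ + PEEP.
Vt/C = PIP − R·V̇ − PEEP = 33.5 − 8.8×1.3 − 12 = 33.5 − 11.44 − 12 = 10.06 cmH2O.
C = Vt / 10.06 = 480 / 10.06 = 47.714 mL/cmH2O.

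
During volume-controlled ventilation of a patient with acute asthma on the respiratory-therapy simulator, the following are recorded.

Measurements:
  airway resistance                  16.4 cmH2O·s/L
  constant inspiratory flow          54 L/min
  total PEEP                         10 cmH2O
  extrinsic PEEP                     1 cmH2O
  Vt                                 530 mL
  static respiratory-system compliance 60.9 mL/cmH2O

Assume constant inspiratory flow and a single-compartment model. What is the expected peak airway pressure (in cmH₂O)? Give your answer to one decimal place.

33.5

Flow: 54 L/min ÷ 60 = 0.9 L/s.
Total PEEP = 10 cmH2O (set 1 + intrinsic 9); this is the baseline alveolar pressure.
Equation of motion (constant flow): PIP = Vt/C + R·V̇ + PEEP.
PIP = 530/60.9 + 16.4×0.9 + 10 = 8.703 + 14.76 + 10 = 33.463 cmH2O.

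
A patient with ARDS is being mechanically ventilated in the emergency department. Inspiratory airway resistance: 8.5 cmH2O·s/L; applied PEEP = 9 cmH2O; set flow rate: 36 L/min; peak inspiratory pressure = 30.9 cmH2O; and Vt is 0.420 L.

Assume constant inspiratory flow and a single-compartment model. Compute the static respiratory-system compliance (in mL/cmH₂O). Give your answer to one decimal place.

25.0

Flow: 36 L/min ÷ 60 = 0.6 L/s.
Equation of motion (constant flow): PIP = Vt/C + R·V̇ + PEEP.
Vt/C = PIP − R·V̇ − PEEP = 30.9 − 8.5×0.6 − 9 = 30.9 − 5.1 − 9 = 16.8 cmH2O.
C = Vt / 16.8 = 420 / 16.8 = 25.0 mL/cmH2O.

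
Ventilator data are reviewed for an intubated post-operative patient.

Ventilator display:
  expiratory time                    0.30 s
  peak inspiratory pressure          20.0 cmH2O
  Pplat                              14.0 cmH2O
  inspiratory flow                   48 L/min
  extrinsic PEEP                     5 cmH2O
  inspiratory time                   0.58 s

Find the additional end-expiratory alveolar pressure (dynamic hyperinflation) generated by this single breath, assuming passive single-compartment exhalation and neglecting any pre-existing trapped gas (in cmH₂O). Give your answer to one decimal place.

4.1

Flow: 48 L/min ÷ 60 = 0.8 L/s.
Vt = flow × Ti = 0.8 L/s × 0.58 s × 1000 mL/L = 464.0 mL.
R = (PIP − Pplat)/V̇ = (20.0 − 14.0) / 0.8 = 6.0/0.8 = 7.5 cmH2O·s/L.
C = Vt/(Pplat − PEEP) = 464.0 / (14.0 − 5) = 464.0/9.0 = 51.556 mL/cmH2O.
τ = R × C = 7.5 × 0.05156 L/cmH2O = 0.3867 s.
Fraction remaining = e^(−Te/τ) = e^(−0.30/0.3867) = 0.4603; trapped volume = 464.0 × 0.4603 = 213.58 mL.
Additional alveolar pressure from trapping ≈ V_trapped / C = 213.58 / 51.556 = 4.143 cmH2O.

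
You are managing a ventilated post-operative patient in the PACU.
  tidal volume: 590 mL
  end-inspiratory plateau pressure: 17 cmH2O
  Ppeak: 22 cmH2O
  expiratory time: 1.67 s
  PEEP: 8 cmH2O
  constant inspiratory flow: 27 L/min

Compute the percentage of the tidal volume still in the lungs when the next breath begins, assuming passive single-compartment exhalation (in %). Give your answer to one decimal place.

Flow: 27 L/min ÷ 60 = 0.45 L/s.
R = (PIP − Pplat)/V̇ = (22 − 17) / 0.45 = 5.0/0.45 = 11.111 cmH2O·s/L.
C = Vt/(Pplat − PEEP) = 590.0 / (17 − 8) = 590.0/9.0 = 65.556 mL/cmH2O.
τ = R × C = 11.111 × 0.06556 L/cmH2O = 0.7284 s.
Fraction remaining at end-expiration = e^(−Te/τ) = e^(−1.67/0.7284) = 0.101 → 10.1%.

10.1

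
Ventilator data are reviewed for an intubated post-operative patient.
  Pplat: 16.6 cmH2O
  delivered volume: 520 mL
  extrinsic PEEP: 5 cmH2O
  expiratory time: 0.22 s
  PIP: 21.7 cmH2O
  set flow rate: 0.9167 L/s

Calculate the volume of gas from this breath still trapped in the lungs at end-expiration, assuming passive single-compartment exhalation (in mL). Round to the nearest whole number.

R = (PIP − Pplat)/V̇ = (21.7 − 16.6) / 0.9167 = 5.1/0.9167 = 5.563 cmH2O·s/L.
C = Vt/(Pplat − PEEP) = 520.0 / (16.6 − 5) = 520.0/11.6 = 44.828 mL/cmH2O.
τ = R × C = 5.563 × 0.04483 L/cmH2O = 0.2494 s.
Fraction remaining = e^(−Te/τ) = e^(−0.22/0.2494) = 0.4139.
Trapped volume = 520.0 × 0.4139 = 215.23 mL.

215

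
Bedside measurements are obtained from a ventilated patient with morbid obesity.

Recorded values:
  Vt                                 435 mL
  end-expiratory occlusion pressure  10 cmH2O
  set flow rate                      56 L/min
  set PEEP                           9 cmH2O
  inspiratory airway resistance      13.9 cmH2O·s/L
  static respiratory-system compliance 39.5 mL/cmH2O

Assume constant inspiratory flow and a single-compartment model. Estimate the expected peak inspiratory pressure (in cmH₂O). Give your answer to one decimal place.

34.0

Flow: 56 L/min ÷ 60 = 0.9333 L/s.
Total PEEP = 10 cmH2O (set 9 + intrinsic 1); this is the baseline alveolar pressure.
Equation of motion (constant flow): PIP = Vt/C + R·V̇ + PEEP.
PIP = 435/39.5 + 13.9×0.9333 + 10 = 11.013 + 12.973 + 10 = 33.986 cmH2O.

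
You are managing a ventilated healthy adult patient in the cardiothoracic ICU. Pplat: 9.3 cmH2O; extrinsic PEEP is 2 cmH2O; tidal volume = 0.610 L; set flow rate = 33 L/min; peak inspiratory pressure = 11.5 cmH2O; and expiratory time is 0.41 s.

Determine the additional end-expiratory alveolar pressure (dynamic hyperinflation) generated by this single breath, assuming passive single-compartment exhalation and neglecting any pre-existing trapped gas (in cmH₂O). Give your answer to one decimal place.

2.1

Flow: 33 L/min ÷ 60 = 0.55 L/s.
R = (PIP − Pplat)/V̇ = (11.5 − 9.3) / 0.55 = 2.2/0.55 = 4.0 cmH2O·s/L.
C = Vt/(Pplat − PEEP) = 610.0 / (9.3 − 2) = 610.0/7.3 = 83.562 mL/cmH2O.
τ = R × C = 4.0 × 0.08356 L/cmH2O = 0.3342 s.
Fraction remaining = e^(−Te/τ) = e^(−0.41/0.3342) = 0.2932; trapped volume = 610.0 × 0.2932 = 178.85 mL.
Additional alveolar pressure from trapping ≈ V_trapped / C = 178.85 / 83.562 = 2.14 cmH2O.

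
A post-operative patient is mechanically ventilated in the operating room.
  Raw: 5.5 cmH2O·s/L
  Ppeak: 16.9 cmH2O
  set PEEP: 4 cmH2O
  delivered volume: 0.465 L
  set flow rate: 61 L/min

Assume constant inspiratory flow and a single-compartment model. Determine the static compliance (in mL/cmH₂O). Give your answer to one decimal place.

Flow: 61 L/min ÷ 60 = 1.0167 L/s.
Equation of motion (constant flow): PIP = Vt/C + R·V̇ + PEEP.
Vt/C = PIP − R·V̇ − PEEP = 16.9 − 5.5×1.0167 − 4 = 16.9 − 5.592 − 4 = 7.308 cmH2O.
C = Vt / 7.308 = 465 / 7.308 = 63.629 mL/cmH2O.

63.6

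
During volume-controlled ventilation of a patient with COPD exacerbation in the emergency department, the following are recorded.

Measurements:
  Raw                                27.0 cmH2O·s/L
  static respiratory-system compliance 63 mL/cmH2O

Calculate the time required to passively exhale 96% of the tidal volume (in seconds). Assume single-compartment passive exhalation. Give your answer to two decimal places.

τ = R × C = 27.0 × 63 mL/cmH2O = 27.0 × 0.063 L/cmH2O = 1.701 s.
Exhaled fraction f = 1 − e^(−t/τ) → t = −τ·ln(1 − f) = −1.701·ln(0.04) = 5.475 s.

5.48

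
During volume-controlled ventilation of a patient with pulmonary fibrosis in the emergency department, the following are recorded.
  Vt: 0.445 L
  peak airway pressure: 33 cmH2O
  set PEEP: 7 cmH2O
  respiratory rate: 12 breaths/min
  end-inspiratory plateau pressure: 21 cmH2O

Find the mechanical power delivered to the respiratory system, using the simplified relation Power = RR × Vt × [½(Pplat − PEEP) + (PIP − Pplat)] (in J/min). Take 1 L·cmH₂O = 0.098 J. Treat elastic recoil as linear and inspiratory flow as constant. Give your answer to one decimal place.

9.9

Per-breath work = Vt × [½(Pplat−PEEP) + (PIP−Pplat)] = 0.445 × [0.5×14.0 + 12.0] = 0.445 × 19.0 = 8.455 L·cmH2O.
Power = 12 × 8.455 = 101.46 L·cmH2O/min.
× 0.098 J/(L·cmH2O) → 9.943 J/min.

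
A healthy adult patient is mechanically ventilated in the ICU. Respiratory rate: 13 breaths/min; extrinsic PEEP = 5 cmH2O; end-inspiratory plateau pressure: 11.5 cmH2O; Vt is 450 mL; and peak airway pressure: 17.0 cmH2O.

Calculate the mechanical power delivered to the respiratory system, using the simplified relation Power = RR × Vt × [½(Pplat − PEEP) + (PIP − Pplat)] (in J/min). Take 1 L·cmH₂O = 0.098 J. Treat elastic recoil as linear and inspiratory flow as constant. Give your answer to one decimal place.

5.0

Per-breath work = Vt × [½(Pplat−PEEP) + (PIP−Pplat)] = 0.450 × [0.5×6.5 + 5.5] = 0.450 × 8.75 = 3.938 L·cmH2O.
Power = 13 × 3.938 = 51.194 L·cmH2O/min.
× 0.098 J/(L·cmH2O) → 5.017 J/min.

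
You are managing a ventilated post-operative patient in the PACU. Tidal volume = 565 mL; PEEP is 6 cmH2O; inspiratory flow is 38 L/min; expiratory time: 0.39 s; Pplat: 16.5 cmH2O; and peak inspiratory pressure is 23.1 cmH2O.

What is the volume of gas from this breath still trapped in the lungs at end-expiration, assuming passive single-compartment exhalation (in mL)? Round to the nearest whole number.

Flow: 38 L/min ÷ 60 = 0.6333 L/s.
R = (PIP − Pplat)/V̇ = (23.1 − 16.5) / 0.6333 = 6.6/0.6333 = 10.422 cmH2O·s/L.
C = Vt/(Pplat − PEEP) = 565.0 / (16.5 − 6) = 565.0/10.5 = 53.81 mL/cmH2O.
τ = R × C = 10.422 × 0.05381 L/cmH2O = 0.5608 s.
Fraction remaining = e^(−Te/τ) = e^(−0.39/0.5608) = 0.4989.
Trapped volume = 565.0 × 0.4989 = 281.88 mL.

282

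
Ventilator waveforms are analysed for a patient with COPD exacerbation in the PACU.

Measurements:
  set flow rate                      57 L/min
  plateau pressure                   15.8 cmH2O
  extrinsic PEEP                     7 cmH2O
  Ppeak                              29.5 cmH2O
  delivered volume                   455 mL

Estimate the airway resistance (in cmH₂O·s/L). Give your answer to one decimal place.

14.4

Flow: 57 L/min ÷ 60 = 0.95 L/s.
Raw = (PIP − Pplat) / flow = (29.5 − 15.8) / 0.95 = 13.7 / 0.95 = 14.421 cmH2O·s/L.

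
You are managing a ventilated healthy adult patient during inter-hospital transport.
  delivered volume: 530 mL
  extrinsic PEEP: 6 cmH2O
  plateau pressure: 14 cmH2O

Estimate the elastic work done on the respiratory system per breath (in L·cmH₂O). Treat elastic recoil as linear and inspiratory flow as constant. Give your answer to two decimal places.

Elastic work ≈ ½ × (Pplat − PEEP) × Vt = 0.5 × (14 − 6) × 0.530 L = 0.5 × 8.0 × 0.530 = 2.12 L·cmH2O.

2.12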